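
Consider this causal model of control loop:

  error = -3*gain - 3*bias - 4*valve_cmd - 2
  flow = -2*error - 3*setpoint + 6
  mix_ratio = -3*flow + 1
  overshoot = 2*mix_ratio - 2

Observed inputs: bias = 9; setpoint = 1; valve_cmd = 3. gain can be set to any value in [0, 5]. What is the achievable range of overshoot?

Substituting into the error equation gives error = -3*gain - 41.
Substituting into the flow equation gives flow = 6*gain + 85.
Substituting into the mix_ratio equation gives mix_ratio = -18*gain - 254.
overshoot becomes -36*gain - 510.
Linear in gain, so extremes are at the endpoints: gain = 0 gives overshoot = -510; gain = 5 gives overshoot = -690.

-690 to -510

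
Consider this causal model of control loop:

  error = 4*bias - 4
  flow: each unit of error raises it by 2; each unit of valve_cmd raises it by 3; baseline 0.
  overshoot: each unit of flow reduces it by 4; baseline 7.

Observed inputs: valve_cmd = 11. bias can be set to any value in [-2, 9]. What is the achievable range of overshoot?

-381 to -29

Substituting into the flow equation gives flow = 8*bias + 25.
overshoot becomes -32*bias - 93.
Linear in bias, so extremes are at the endpoints: bias = -2 gives overshoot = -29; bias = 9 gives overshoot = -381.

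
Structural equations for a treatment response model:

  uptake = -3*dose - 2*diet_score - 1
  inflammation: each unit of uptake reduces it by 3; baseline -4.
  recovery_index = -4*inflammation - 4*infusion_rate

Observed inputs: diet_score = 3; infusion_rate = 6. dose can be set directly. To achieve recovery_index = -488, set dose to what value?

Substituting into the uptake equation gives uptake = -3*dose - 7.
Substituting into the inflammation equation gives inflammation = 9*dose + 17.
Substituting into the recovery_index equation gives recovery_index = -36*dose - 92.
Solve -36*dose - 92 = -488: dose = (-488 + 92) / -36 = 11.

dose = 11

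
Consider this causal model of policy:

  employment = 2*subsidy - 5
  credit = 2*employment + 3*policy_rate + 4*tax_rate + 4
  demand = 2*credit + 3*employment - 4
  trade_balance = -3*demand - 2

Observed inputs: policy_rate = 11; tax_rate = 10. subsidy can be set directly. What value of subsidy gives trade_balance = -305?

subsidy = -1

Substituting into the credit equation gives credit = 4*subsidy + 67.
This gives demand = 14*subsidy + 115.
trade_balance becomes -42*subsidy - 347.
Solve -42*subsidy - 347 = -305: subsidy = (-305 + 347) / -42 = -1.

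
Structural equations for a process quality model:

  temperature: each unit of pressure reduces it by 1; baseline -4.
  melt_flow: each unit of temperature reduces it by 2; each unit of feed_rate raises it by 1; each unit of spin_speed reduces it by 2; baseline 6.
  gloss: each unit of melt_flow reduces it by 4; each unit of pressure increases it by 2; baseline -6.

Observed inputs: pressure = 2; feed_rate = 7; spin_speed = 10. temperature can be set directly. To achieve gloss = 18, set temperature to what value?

Intervening on temperature fixes its value directly, overriding its dependence on pressure.
Substituting into the melt_flow equation gives melt_flow = -2*temperature - 7.
So gloss = 8*temperature + 26.
Solve 8*temperature + 26 = 18: temperature = (18 - 26) / 8 = -1.

temperature = -1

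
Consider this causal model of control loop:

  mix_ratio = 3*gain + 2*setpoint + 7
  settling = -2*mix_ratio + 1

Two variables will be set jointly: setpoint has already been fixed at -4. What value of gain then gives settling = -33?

gain = 6

With setpoint held at -4:
Substituting into the mix_ratio equation gives mix_ratio = 3*gain - 1.
Substituting into the settling equation gives settling = -6*gain + 3.
Solve -6*gain + 3 = -33: gain = (-33 - 3) / -6 = 6.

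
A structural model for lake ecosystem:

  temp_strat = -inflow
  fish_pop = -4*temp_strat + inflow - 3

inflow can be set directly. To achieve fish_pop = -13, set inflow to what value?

inflow = -2

Substituting into the fish_pop equation gives fish_pop = 5*inflow - 3.
Solve 5*inflow - 3 = -13: inflow = (-13 + 3) / 5 = -2.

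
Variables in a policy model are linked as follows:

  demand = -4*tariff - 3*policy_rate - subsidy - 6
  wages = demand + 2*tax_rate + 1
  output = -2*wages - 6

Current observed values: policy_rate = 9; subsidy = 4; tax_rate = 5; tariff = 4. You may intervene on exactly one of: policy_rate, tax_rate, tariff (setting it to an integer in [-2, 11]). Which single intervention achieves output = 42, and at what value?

set policy_rate = 3

Intervening on policy_rate: with other inputs at their observed values, output = 6*policy_rate + 24. Solving for 42 gives policy_rate = 3, within [-2, 11].
Intervening on tax_rate: output = -4*tax_rate + 98. Reaching 42 requires tax_rate = 14, outside [-2, 11].
Intervening on tariff: output = 8*tariff + 46. Reaching 42 requires tariff = -1/2, not an integer.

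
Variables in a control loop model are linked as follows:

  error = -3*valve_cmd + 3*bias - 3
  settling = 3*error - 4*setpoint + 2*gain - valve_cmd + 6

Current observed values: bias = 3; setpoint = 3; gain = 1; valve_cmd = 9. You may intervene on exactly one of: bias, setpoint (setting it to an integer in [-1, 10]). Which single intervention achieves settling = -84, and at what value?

set setpoint = 5

Intervening on bias: settling = 9*bias - 103. Reaching -84 requires bias = 19/9, not an integer.
Intervening on setpoint: with other inputs at their observed values, settling = -4*setpoint - 64. Solving for -84 gives setpoint = 5, within [-1, 10].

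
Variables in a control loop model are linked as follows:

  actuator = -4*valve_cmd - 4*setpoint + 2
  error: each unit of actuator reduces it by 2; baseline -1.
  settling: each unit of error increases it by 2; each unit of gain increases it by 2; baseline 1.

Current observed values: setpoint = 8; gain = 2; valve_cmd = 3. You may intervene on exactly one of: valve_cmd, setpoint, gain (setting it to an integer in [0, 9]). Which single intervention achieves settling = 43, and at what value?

Intervening on valve_cmd: settling = 16*valve_cmd + 123. Reaching 43 requires valve_cmd = -5, outside [0, 9].
Intervening on setpoint: with other inputs at their observed values, settling = 16*setpoint + 43. Solving for 43 gives setpoint = 0, within [0, 9].
Intervening on gain: settling = 2*gain + 167. Reaching 43 requires gain = -62, outside [0, 9].

set setpoint = 0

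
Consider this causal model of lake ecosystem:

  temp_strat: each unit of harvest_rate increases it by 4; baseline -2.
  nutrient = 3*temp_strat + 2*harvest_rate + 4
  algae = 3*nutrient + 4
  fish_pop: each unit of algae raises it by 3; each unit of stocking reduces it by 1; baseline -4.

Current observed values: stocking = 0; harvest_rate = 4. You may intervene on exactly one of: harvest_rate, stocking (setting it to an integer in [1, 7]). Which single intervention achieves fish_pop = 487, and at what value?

set stocking = 7

Intervening on harvest_rate: fish_pop = 126*harvest_rate - 10. Reaching 487 requires harvest_rate = 71/18, not an integer.
Intervening on stocking: with other inputs at their observed values, fish_pop = -stocking + 494. Solving for 487 gives stocking = 7, within [1, 7].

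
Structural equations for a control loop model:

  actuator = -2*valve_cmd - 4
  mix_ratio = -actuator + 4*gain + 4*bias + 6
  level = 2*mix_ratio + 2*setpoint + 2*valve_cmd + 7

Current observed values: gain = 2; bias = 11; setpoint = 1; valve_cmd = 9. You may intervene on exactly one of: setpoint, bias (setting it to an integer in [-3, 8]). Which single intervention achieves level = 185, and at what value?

Intervening on setpoint: with other inputs at their observed values, level = 2*setpoint + 185. Solving for 185 gives setpoint = 0, within [-3, 8].
Intervening on bias: level = 8*bias + 99. Reaching 185 requires bias = 43/4, not an integer.

set setpoint = 0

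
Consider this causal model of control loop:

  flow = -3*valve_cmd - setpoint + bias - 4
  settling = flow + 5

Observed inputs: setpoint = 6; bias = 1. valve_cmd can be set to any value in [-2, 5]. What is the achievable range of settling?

Substituting into the flow equation gives flow = -3*valve_cmd - 9.
This gives settling = -3*valve_cmd - 4.
Linear in valve_cmd, so extremes are at the endpoints: valve_cmd = -2 gives settling = 2; valve_cmd = 5 gives settling = -19.

-19 to 2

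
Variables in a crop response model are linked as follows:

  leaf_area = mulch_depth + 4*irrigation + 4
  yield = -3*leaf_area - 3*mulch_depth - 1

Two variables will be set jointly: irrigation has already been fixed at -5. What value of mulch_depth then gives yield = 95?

With irrigation held at -5:
Substituting into the leaf_area equation gives leaf_area = mulch_depth - 16.
This gives yield = -6*mulch_depth + 47.
Solve -6*mulch_depth + 47 = 95: mulch_depth = (95 - 47) / -6 = -8.

mulch_depth = -8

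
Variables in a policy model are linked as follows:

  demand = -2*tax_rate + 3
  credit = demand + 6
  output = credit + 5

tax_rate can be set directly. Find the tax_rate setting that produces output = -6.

Substituting into the credit equation gives credit = -2*tax_rate + 9.
Substituting into the output equation gives output = -2*tax_rate + 14.
Solve -2*tax_rate + 14 = -6: tax_rate = (-6 - 14) / -2 = 10.

tax_rate = 10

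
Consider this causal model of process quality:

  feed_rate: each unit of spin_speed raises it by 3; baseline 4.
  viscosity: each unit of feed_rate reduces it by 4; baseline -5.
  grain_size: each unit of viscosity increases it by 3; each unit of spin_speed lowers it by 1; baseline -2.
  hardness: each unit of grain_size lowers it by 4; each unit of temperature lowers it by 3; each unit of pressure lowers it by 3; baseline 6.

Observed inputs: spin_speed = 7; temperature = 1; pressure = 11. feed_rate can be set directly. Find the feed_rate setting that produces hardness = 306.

feed_rate = 5

Intervening on feed_rate fixes its value directly, overriding its dependence on spin_speed.
Substituting into the grain_size equation gives grain_size = -12*feed_rate - 24.
Substituting into the hardness equation gives hardness = 48*feed_rate + 66.
Solve 48*feed_rate + 66 = 306: feed_rate = (306 - 66) / 48 = 5.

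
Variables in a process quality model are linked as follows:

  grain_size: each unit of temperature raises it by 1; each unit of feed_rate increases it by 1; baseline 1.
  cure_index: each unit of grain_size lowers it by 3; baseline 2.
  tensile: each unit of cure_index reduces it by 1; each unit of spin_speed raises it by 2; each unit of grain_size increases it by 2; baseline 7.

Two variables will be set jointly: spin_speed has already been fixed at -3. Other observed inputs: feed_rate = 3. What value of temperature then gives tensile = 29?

temperature = 2

With spin_speed held at -3:
Substituting into the grain_size equation gives grain_size = temperature + 4.
cure_index becomes -3*temperature - 10.
So tensile = 5*temperature + 19.
Solve 5*temperature + 19 = 29: temperature = (29 - 19) / 5 = 2.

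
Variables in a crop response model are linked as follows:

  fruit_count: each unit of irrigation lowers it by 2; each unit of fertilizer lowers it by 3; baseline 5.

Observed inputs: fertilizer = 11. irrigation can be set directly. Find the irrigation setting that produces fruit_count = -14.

Substituting into the fruit_count equation gives fruit_count = -2*irrigation - 28.
Solve -2*irrigation - 28 = -14: irrigation = (-14 + 28) / -2 = -7.

irrigation = -7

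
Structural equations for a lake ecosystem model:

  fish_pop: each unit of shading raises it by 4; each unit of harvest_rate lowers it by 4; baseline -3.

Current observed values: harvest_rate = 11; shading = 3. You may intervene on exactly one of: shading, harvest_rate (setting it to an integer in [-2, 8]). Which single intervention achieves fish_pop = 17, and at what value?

Intervening on shading: fish_pop = 4*shading - 47. Reaching 17 requires shading = 16, outside [-2, 8].
Intervening on harvest_rate: with other inputs at their observed values, fish_pop = -4*harvest_rate + 9. Solving for 17 gives harvest_rate = -2, within [-2, 8].

set harvest_rate = -2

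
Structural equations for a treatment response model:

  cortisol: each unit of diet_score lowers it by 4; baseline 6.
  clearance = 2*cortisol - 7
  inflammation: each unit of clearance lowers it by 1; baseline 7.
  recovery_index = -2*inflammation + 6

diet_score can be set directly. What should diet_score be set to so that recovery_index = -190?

diet_score = 12

Substituting into the clearance equation gives clearance = -8*diet_score + 5.
So inflammation = 8*diet_score + 2.
Substituting into the recovery_index equation gives recovery_index = -16*diet_score + 2.
Solve -16*diet_score + 2 = -190: diet_score = (-190 - 2) / -16 = 12.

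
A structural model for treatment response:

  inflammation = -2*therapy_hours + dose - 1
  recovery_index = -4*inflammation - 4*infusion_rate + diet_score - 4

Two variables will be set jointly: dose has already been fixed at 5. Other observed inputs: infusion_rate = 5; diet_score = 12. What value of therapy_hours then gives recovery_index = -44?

With dose held at 5:
Substituting into the inflammation equation gives inflammation = -2*therapy_hours + 4.
This gives recovery_index = 8*therapy_hours - 28.
Solve 8*therapy_hours - 28 = -44: therapy_hours = (-44 + 28) / 8 = -2.

therapy_hours = -2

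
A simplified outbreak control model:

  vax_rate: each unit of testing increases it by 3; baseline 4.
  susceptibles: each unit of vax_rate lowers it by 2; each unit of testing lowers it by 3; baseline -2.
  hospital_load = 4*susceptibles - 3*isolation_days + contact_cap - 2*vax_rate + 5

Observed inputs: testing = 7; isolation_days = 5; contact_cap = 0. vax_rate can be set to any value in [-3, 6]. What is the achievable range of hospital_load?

-162 to -72

Intervening on vax_rate fixes its value directly, overriding its dependence on testing.
Substituting into the susceptibles equation gives susceptibles = -2*vax_rate - 23.
Substituting into the hospital_load equation gives hospital_load = -10*vax_rate - 102.
Linear in vax_rate, so extremes are at the endpoints: vax_rate = -3 gives hospital_load = -72; vax_rate = 6 gives hospital_load = -162.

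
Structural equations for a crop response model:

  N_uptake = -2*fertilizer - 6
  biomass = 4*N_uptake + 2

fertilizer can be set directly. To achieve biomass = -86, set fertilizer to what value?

fertilizer = 8

Substituting into the biomass equation gives biomass = -8*fertilizer - 22.
Solve -8*fertilizer - 22 = -86: fertilizer = (-86 + 22) / -8 = 8.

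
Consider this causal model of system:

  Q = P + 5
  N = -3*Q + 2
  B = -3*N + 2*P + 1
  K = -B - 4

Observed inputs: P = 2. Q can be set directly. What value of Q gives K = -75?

Q = 8

Intervening on Q fixes its value directly, overriding its dependence on P.
Substituting into the B equation gives B = 9*Q - 1.
Substituting into the K equation gives K = -9*Q - 3.
Solve -9*Q - 3 = -75: Q = (-75 + 3) / -9 = 8.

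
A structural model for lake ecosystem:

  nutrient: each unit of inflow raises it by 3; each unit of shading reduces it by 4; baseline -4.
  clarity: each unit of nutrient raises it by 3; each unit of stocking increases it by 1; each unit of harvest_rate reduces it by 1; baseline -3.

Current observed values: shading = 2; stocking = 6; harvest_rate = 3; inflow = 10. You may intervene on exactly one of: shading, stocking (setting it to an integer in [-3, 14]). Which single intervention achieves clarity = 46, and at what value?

set stocking = -2

Intervening on shading: clarity = -12*shading + 78. Reaching 46 requires shading = 8/3, not an integer.
Intervening on stocking: with other inputs at their observed values, clarity = stocking + 48. Solving for 46 gives stocking = -2, within [-3, 14].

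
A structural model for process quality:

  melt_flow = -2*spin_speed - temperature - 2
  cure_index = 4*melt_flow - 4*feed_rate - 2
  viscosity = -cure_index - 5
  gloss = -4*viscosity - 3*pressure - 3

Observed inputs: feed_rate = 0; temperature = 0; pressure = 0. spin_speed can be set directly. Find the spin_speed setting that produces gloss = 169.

Substituting into the melt_flow equation gives melt_flow = -2*spin_speed - 2.
Substituting into the cure_index equation gives cure_index = -8*spin_speed - 10.
Substituting into the viscosity equation gives viscosity = 8*spin_speed + 5.
Substituting into the gloss equation gives gloss = -32*spin_speed - 23.
Solve -32*spin_speed - 23 = 169: spin_speed = (169 + 23) / -32 = -6.

spin_speed = -6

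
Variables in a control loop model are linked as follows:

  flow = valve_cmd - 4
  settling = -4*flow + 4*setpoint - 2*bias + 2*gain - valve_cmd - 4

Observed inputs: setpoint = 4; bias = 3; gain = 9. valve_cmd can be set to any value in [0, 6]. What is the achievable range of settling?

Substituting into the settling equation gives settling = -5*valve_cmd + 40.
Linear in valve_cmd, so extremes are at the endpoints: valve_cmd = 0 gives settling = 40; valve_cmd = 6 gives settling = 10.

10 to 40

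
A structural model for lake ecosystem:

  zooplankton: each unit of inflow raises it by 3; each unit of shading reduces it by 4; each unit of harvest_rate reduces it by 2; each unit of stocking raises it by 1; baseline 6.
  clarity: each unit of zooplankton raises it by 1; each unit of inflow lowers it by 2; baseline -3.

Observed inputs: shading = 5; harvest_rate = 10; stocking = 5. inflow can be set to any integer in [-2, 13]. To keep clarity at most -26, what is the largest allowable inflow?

inflow = 6

Substituting into the zooplankton equation gives zooplankton = 3*inflow - 29.
This gives clarity = inflow - 32.
Require inflow - 32 ≤ -26, so inflow ≤ 6.
The largest integer in [-2, 13] satisfying this is 6.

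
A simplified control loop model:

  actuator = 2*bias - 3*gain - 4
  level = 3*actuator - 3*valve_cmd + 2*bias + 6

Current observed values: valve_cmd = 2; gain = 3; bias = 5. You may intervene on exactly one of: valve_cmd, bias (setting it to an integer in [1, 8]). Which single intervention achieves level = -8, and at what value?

Intervening on valve_cmd: with other inputs at their observed values, level = -3*valve_cmd + 7. Solving for -8 gives valve_cmd = 5, within [1, 8].
Intervening on bias: level = 8*bias - 39. Reaching -8 requires bias = 31/8, not an integer.

set valve_cmd = 5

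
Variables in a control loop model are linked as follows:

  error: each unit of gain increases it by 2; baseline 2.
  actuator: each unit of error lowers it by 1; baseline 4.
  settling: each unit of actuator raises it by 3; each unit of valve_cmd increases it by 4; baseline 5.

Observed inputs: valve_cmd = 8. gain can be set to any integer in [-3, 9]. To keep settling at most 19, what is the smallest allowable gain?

gain = 4

Substituting into the actuator equation gives actuator = -2*gain + 2.
Substituting into the settling equation gives settling = -6*gain + 43.
Require -6*gain + 43 ≤ 19, so gain ≥ 4.
The smallest integer in [-3, 9] satisfying this is 4.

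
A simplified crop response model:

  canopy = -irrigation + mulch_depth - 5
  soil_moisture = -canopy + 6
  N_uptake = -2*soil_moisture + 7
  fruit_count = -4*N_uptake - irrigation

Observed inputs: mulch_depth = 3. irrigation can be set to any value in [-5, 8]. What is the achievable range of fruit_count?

1 to 92

Substituting into the canopy equation gives canopy = -irrigation - 2.
So soil_moisture = irrigation + 8.
So N_uptake = -2*irrigation - 9.
So fruit_count = 7*irrigation + 36.
Linear in irrigation, so extremes are at the endpoints: irrigation = -5 gives fruit_count = 1; irrigation = 8 gives fruit_count = 92.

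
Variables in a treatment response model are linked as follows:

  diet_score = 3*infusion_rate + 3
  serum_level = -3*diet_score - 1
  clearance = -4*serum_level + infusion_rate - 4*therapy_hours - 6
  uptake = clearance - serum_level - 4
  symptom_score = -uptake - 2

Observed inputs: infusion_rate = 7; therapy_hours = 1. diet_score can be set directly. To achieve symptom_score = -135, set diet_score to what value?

Intervening on diet_score fixes its value directly, overriding its dependence on infusion_rate.
Substituting into the clearance equation gives clearance = 12*diet_score + 1.
So uptake = 15*diet_score - 2.
Substituting into the symptom_score equation gives symptom_score = -15*diet_score.
Solve -15*diet_score = -135: diet_score = -135 / -15 = 9.

diet_score = 9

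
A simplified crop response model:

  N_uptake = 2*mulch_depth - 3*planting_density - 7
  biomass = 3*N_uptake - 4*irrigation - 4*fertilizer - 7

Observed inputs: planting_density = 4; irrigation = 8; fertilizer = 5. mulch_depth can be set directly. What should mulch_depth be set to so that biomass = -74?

Substituting into the N_uptake equation gives N_uptake = 2*mulch_depth - 19.
Substituting into the biomass equation gives biomass = 6*mulch_depth - 116.
Solve 6*mulch_depth - 116 = -74: mulch_depth = (-74 + 116) / 6 = 7.

mulch_depth = 7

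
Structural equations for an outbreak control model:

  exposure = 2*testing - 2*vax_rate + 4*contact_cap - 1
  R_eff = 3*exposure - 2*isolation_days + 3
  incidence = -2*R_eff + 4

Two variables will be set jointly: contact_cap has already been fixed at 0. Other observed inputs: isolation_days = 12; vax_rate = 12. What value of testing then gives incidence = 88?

testing = 9

With contact_cap held at 0:
Substituting into the exposure equation gives exposure = 2*testing - 25.
Substituting into the R_eff equation gives R_eff = 6*testing - 96.
This gives incidence = -12*testing + 196.
Solve -12*testing + 196 = 88: testing = (88 - 196) / -12 = 9.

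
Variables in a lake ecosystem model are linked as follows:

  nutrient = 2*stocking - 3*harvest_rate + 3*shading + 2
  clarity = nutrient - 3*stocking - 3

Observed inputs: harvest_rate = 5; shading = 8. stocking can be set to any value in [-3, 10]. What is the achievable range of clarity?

Substituting into the nutrient equation gives nutrient = 2*stocking + 11.
So clarity = -stocking + 8.
Linear in stocking, so extremes are at the endpoints: stocking = -3 gives clarity = 11; stocking = 10 gives clarity = -2.

-2 to 11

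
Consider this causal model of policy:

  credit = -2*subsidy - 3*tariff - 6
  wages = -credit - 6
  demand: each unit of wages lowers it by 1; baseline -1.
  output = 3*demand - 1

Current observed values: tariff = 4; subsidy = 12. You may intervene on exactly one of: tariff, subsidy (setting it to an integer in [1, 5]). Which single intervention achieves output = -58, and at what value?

Intervening on tariff: output = -9*tariff - 76. Reaching -58 requires tariff = -2, outside [1, 5].
Intervening on subsidy: with other inputs at their observed values, output = -6*subsidy - 40. Solving for -58 gives subsidy = 3, within [1, 5].

set subsidy = 3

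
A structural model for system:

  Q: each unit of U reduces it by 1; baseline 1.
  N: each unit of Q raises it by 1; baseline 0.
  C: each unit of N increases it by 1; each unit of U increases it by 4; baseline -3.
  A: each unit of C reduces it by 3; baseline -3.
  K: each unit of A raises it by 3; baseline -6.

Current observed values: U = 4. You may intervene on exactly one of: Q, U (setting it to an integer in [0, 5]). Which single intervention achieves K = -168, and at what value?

set Q = 4

Intervening on Q: with other inputs at their observed values, K = -9*Q - 132. Solving for -168 gives Q = 4, within [0, 5].
Intervening on U: K = -27*U + 3. Reaching -168 requires U = 19/3, not an integer.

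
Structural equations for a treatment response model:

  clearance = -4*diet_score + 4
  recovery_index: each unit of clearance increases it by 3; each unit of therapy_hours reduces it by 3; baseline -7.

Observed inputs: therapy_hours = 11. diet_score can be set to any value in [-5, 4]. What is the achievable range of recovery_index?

Substituting into the recovery_index equation gives recovery_index = -12*diet_score - 28.
Linear in diet_score, so extremes are at the endpoints: diet_score = -5 gives recovery_index = 32; diet_score = 4 gives recovery_index = -76.

-76 to 32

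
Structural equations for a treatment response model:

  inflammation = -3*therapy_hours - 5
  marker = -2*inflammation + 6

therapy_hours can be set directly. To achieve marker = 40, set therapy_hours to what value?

Substituting into the marker equation gives marker = 6*therapy_hours + 16.
Solve 6*therapy_hours + 16 = 40: therapy_hours = (40 - 16) / 6 = 4.

therapy_hours = 4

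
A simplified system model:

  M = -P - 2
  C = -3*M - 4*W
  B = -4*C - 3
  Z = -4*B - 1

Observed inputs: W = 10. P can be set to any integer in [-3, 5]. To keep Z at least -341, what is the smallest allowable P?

P = 4

Substituting into the C equation gives C = 3*P - 34.
This gives B = -12*P + 133.
Substituting into the Z equation gives Z = 48*P - 533.
Require 48*P - 533 ≥ -341, so P ≥ 4.
The smallest integer in [-3, 5] satisfying this is 4.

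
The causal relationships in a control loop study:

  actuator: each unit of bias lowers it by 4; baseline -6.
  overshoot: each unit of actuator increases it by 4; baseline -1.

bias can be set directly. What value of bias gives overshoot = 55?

bias = -5

Substituting into the overshoot equation gives overshoot = -16*bias - 25.
Solve -16*bias - 25 = 55: bias = (55 + 25) / -16 = -5.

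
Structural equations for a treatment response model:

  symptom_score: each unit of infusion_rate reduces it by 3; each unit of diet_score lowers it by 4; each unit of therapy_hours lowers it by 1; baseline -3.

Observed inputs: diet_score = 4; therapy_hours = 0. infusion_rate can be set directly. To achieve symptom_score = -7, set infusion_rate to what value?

Substituting into the symptom_score equation gives symptom_score = -3*infusion_rate - 19.
Solve -3*infusion_rate - 19 = -7: infusion_rate = (-7 + 19) / -3 = -4.

infusion_rate = -4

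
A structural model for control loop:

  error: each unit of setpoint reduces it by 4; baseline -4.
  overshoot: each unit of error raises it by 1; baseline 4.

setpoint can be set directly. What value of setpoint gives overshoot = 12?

Substituting into the overshoot equation gives overshoot = -4*setpoint.
Solve -4*setpoint = 12: setpoint = 12 / -4 = -3.

setpoint = -3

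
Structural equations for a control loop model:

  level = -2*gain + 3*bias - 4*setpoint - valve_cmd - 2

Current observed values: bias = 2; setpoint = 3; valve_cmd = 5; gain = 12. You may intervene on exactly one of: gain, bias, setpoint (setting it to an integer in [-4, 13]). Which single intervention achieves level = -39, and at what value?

Intervening on gain: with other inputs at their observed values, level = -2*gain - 13. Solving for -39 gives gain = 13, within [-4, 13].
Intervening on bias: level = 3*bias - 43. Reaching -39 requires bias = 4/3, not an integer.
Intervening on setpoint: level = -4*setpoint - 25. Reaching -39 requires setpoint = 7/2, not an integer.

set gain = 13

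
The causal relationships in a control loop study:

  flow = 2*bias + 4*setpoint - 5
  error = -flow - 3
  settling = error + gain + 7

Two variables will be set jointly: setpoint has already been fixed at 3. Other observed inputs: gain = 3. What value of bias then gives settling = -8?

With setpoint held at 3:
Substituting into the flow equation gives flow = 2*bias + 7.
Substituting into the error equation gives error = -2*bias - 10.
Substituting into the settling equation gives settling = -2*bias.
Solve -2*bias = -8: bias = -8 / -2 = 4.

bias = 4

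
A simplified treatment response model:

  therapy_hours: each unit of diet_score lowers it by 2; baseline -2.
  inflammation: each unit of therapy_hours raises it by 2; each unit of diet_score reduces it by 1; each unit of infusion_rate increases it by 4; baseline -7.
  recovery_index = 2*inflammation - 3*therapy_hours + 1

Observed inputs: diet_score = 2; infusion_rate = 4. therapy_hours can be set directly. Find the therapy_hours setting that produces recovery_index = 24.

therapy_hours = 9

Intervening on therapy_hours fixes its value directly, overriding its dependence on diet_score.
Substituting into the inflammation equation gives inflammation = 2*therapy_hours + 7.
This gives recovery_index = therapy_hours + 15.
Solve therapy_hours + 15 = 24: therapy_hours = (24 - 15) / 1 = 9.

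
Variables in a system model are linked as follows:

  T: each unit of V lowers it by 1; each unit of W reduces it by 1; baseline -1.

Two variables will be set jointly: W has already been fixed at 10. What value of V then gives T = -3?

V = -8

With W held at 10:
Substituting into the T equation gives T = -V - 11.
Solve -V - 11 = -3: V = (-3 + 11) / -1 = -8.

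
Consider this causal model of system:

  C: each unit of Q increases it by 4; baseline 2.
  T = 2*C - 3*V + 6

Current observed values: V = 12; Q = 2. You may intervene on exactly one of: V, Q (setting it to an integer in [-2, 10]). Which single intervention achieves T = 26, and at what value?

set V = 0

Intervening on V: with other inputs at their observed values, T = -3*V + 26. Solving for 26 gives V = 0, within [-2, 10].
Intervening on Q: T = 8*Q - 26. Reaching 26 requires Q = 13/2, not an integer.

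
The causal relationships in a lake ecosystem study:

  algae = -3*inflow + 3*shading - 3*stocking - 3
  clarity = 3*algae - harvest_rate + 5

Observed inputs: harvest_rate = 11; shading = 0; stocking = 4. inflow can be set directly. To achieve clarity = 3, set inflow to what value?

Substituting into the algae equation gives algae = -3*inflow - 15.
Substituting into the clarity equation gives clarity = -9*inflow - 51.
Solve -9*inflow - 51 = 3: inflow = (3 + 51) / -9 = -6.

inflow = -6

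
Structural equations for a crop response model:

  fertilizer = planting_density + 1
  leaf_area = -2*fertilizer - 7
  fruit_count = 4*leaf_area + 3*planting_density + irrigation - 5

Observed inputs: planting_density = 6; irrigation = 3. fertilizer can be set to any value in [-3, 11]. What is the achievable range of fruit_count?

Intervening on fertilizer fixes its value directly, overriding its dependence on planting_density.
Substituting into the fruit_count equation gives fruit_count = -8*fertilizer - 12.
Linear in fertilizer, so extremes are at the endpoints: fertilizer = -3 gives fruit_count = 12; fertilizer = 11 gives fruit_count = -100.

-100 to 12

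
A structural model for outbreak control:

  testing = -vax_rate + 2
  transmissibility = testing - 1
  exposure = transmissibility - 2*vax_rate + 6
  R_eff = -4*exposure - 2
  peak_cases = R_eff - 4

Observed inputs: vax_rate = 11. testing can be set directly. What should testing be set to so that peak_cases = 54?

Intervening on testing fixes its value directly, overriding its dependence on vax_rate.
Substituting into the exposure equation gives exposure = testing - 17.
Substituting into the R_eff equation gives R_eff = -4*testing + 66.
peak_cases becomes -4*testing + 62.
Solve -4*testing + 62 = 54: testing = (54 - 62) / -4 = 2.

testing = 2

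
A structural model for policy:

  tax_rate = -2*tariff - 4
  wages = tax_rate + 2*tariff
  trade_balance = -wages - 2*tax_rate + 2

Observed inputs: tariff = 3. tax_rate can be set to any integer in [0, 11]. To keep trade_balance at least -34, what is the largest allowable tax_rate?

Intervening on tax_rate fixes its value directly, overriding its dependence on tariff.
Substituting into the wages equation gives wages = tax_rate + 6.
This gives trade_balance = -3*tax_rate - 4.
Require -3*tax_rate - 4 ≥ -34, so tax_rate ≤ 10.
The largest integer in [0, 11] satisfying this is 10.

tax_rate = 10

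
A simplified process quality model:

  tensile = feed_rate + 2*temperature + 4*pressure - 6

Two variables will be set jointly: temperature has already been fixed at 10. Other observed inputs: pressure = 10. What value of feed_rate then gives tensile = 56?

With temperature held at 10:
Substituting into the tensile equation gives tensile = feed_rate + 54.
Solve feed_rate + 54 = 56: feed_rate = (56 - 54) / 1 = 2.

feed_rate = 2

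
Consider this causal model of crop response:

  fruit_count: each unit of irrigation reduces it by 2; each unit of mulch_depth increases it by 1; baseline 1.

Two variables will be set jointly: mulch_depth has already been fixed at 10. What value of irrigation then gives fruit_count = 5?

With mulch_depth held at 10:
Substituting into the fruit_count equation gives fruit_count = -2*irrigation + 11.
Solve -2*irrigation + 11 = 5: irrigation = (5 - 11) / -2 = 3.

irrigation = 3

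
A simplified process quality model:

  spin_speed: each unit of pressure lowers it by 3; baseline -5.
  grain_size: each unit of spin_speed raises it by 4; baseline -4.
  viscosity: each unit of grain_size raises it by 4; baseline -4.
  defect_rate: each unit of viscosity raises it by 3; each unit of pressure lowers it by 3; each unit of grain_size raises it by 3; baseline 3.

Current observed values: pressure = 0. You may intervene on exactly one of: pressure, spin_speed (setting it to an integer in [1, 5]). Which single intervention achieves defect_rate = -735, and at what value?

Intervening on pressure: with other inputs at their observed values, defect_rate = -183*pressure - 369. Solving for -735 gives pressure = 2, within [1, 5].
Intervening on spin_speed: defect_rate = 60*spin_speed - 69. Reaching -735 requires spin_speed = -111/10, not an integer.

set pressure = 2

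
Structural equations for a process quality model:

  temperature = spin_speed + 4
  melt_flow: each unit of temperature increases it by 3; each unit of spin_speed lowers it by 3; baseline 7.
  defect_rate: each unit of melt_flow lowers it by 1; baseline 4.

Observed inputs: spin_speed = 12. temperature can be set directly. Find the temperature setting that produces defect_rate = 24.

Intervening on temperature fixes its value directly, overriding its dependence on spin_speed.
Substituting into the melt_flow equation gives melt_flow = 3*temperature - 29.
This gives defect_rate = -3*temperature + 33.
Solve -3*temperature + 33 = 24: temperature = (24 - 33) / -3 = 3.

temperature = 3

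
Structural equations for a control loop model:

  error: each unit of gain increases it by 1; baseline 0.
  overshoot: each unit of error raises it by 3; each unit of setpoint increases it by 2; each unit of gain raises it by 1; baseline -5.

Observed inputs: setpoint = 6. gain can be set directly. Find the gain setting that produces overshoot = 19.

gain = 3

Substituting into the overshoot equation gives overshoot = 4*gain + 7.
Solve 4*gain + 7 = 19: gain = (19 - 7) / 4 = 3.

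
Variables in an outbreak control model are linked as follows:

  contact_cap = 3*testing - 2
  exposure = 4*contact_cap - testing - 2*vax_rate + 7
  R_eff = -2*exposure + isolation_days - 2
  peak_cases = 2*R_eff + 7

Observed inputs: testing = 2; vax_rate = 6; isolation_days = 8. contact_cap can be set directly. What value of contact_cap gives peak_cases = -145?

Intervening on contact_cap fixes its value directly, overriding its dependence on testing.
Substituting into the exposure equation gives exposure = 4*contact_cap - 7.
So R_eff = -8*contact_cap + 20.
Substituting into the peak_cases equation gives peak_cases = -16*contact_cap + 47.
Solve -16*contact_cap + 47 = -145: contact_cap = (-145 - 47) / -16 = 12.

contact_cap = 12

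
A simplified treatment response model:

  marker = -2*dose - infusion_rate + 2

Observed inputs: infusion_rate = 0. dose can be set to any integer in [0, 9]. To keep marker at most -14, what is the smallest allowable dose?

dose = 8

Substituting into the marker equation gives marker = -2*dose + 2.
Require -2*dose + 2 ≤ -14, so dose ≥ 8.
The smallest integer in [0, 9] satisfying this is 8.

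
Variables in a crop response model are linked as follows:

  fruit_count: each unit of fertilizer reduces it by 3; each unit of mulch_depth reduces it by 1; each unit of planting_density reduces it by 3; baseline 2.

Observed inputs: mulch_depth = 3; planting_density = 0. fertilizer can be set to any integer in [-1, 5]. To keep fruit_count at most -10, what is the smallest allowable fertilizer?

fertilizer = 3

Substituting into the fruit_count equation gives fruit_count = -3*fertilizer - 1.
Require -3*fertilizer - 1 ≤ -10, so fertilizer ≥ 3.
The smallest integer in [-1, 5] satisfying this is 3.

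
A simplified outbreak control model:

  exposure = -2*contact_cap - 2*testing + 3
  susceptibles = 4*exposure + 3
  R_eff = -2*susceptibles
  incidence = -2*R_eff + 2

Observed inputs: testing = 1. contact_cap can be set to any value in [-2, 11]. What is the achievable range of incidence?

-322 to 94

Substituting into the exposure equation gives exposure = -2*contact_cap + 1.
Substituting into the susceptibles equation gives susceptibles = -8*contact_cap + 7.
R_eff becomes 16*contact_cap - 14.
So incidence = -32*contact_cap + 30.
Linear in contact_cap, so extremes are at the endpoints: contact_cap = -2 gives incidence = 94; contact_cap = 11 gives incidence = -322.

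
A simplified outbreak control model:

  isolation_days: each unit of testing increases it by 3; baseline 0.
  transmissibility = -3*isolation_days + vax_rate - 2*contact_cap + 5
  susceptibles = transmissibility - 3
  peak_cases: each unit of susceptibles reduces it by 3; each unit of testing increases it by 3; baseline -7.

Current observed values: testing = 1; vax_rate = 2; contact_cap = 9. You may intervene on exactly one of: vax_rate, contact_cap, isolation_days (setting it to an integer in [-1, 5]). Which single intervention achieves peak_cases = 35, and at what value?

Intervening on vax_rate: peak_cases = -3*vax_rate + 71. Reaching 35 requires vax_rate = 12, outside [-1, 5].
Intervening on contact_cap: with other inputs at their observed values, peak_cases = 6*contact_cap + 11. Solving for 35 gives contact_cap = 4, within [-1, 5].
Intervening on isolation_days: peak_cases = 9*isolation_days + 38. Reaching 35 requires isolation_days = -1/3, not an integer.

set contact_cap = 4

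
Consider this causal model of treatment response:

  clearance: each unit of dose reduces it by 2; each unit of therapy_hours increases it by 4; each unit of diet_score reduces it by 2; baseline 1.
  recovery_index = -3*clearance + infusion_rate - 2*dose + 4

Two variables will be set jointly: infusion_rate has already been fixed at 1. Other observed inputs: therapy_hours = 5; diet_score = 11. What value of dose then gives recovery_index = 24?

dose = 4

With infusion_rate held at 1:
Substituting into the clearance equation gives clearance = -2*dose - 1.
Substituting into the recovery_index equation gives recovery_index = 4*dose + 8.
Solve 4*dose + 8 = 24: dose = (24 - 8) / 4 = 4.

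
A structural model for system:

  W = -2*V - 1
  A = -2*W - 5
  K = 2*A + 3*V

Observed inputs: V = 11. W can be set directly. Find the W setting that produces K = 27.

W = -1

Intervening on W fixes its value directly, overriding its dependence on V.
Substituting into the K equation gives K = -4*W + 23.
Solve -4*W + 23 = 27: W = (27 - 23) / -4 = -1.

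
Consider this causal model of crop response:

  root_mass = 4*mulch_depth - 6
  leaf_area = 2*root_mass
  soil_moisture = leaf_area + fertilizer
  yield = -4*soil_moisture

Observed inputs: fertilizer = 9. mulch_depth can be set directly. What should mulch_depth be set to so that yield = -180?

mulch_depth = 6

Substituting into the leaf_area equation gives leaf_area = 8*mulch_depth - 12.
soil_moisture becomes 8*mulch_depth - 3.
Substituting into the yield equation gives yield = -32*mulch_depth + 12.
Solve -32*mulch_depth + 12 = -180: mulch_depth = (-180 - 12) / -32 = 6.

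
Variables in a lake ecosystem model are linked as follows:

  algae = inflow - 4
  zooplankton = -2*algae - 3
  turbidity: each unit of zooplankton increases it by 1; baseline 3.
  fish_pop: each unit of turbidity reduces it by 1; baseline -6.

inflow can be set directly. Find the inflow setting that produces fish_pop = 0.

Substituting into the zooplankton equation gives zooplankton = -2*inflow + 5.
Substituting into the turbidity equation gives turbidity = -2*inflow + 8.
Substituting into the fish_pop equation gives fish_pop = 2*inflow - 14.
Solve 2*inflow - 14 = 0: inflow = (0 + 14) / 2 = 7.

inflow = 7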